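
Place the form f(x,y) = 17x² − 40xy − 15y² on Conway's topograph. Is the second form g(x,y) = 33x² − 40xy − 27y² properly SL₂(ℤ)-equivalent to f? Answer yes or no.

D₁ = 2620, D₂ = 5164
discriminants differ ⇒ not SL₂(ℤ)-equivalent

no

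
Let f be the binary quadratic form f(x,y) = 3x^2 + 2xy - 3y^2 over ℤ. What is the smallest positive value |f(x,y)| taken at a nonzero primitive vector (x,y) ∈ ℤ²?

river: ρ → (-3,4,2)
river: ρ → (2,4,-3)
river: ρ → (-3,2,3)
river: ρ → (3,4,-2)
river: ρ → (-2,4,3)
river: ρ → (3,2,-3)
closes: descent 0, river 6
min |a| on river = 2

2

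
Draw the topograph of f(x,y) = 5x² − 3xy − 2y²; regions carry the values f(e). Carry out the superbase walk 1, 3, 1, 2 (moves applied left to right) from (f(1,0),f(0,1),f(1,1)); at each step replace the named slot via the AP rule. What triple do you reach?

start (5,-2,0) = (f(1,0),f(0,1),f(1,1))
replace slot 1: 2·((-2)+0) − 5 = -9 → (-9,-2,0)
replace slot 3: 2·((-9)+(-2)) − 0 = -22 → (-9,-2,-22)
replace slot 1: 2·((-2)+(-22)) − (-9) = -39 → (-39,-2,-22)
replace slot 2: 2·((-39)+(-22)) − (-2) = -120 → (-39,-120,-22)

-39,-120,-22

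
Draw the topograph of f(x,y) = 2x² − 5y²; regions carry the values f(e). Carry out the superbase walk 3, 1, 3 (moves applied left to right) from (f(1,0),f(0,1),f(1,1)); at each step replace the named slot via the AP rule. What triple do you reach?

start (2,-5,-3) = (f(1,0),f(0,1),f(1,1))
replace slot 3: 2·(2+(-5)) − (-3) = -3 → (2,-5,-3)
replace slot 1: 2·((-5)+(-3)) − 2 = -18 → (-18,-5,-3)
replace slot 3: 2·((-18)+(-5)) − (-3) = -43 → (-18,-5,-43)

-18,-5,-43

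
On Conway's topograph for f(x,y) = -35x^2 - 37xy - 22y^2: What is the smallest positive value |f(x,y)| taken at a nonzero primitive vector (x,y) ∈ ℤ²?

translate: b→-33 (≡37 mod 70), so (35,37,22)→(35,-33,20)
flip: (35,-33,20)→(20,33,35)
translate: b→-7 (≡33 mod 40), so (20,33,35)→(20,-7,22)
reduced (well bottom): (20,-7,22) with a≤c, −a<b≤a
well minimum |f| = |-20| = 20 (negative-definite)

20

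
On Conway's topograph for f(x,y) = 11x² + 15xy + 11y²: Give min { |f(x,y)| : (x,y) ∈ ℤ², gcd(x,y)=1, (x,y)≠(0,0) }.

translate: b→-7 (≡15 mod 22), so (11,15,11)→(11,-7,7)
flip: (11,-7,7)→(7,7,11)
reduced (well bottom): (7,7,11) with a≤c, −a<b≤a
well minimum = a = 7

7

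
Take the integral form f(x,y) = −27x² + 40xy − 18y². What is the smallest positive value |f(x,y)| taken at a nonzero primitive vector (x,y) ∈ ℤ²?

translate: b→14 (≡-40 mod 54), so (27,-40,18)→(27,14,5)
flip: (27,14,5)→(5,-14,27)
translate: b→-4 (≡-14 mod 10), so (5,-14,27)→(5,-4,18)
reduced (well bottom): (5,-4,18) with a≤c, −a<b≤a
well minimum |f| = |-5| = 5 (negative-definite)

5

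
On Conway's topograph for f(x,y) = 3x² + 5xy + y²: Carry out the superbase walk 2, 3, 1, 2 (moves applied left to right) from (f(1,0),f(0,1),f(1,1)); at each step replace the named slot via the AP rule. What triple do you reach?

start (3,1,9) = (f(1,0),f(0,1),f(1,1))
replace slot 2: 2·(3+9) − 1 = 23 → (3,23,9)
replace slot 3: 2·(3+23) − 9 = 43 → (3,23,43)
replace slot 1: 2·(23+43) − 3 = 129 → (129,23,43)
replace slot 2: 2·(129+43) − 23 = 321 → (129,321,43)

129,321,43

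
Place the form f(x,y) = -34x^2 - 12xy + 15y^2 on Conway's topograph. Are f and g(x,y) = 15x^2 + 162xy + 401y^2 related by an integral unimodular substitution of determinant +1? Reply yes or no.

D₁ = 2184, D₂ = 2184
river cycle of f (length 6): (15, 42, -7), (-7, 42, 15), (15, 18, -31), (-31, 44, 2), (2, 44, -31), (-31, 18, 15)
river cycle of g (length 6): (15, 42, -7), (-7, 42, 15), (15, 18, -31), (-31, 44, 2), (2, 44, -31), (-31, 18, 15)
cycles coincide ⇒ equivalent

yes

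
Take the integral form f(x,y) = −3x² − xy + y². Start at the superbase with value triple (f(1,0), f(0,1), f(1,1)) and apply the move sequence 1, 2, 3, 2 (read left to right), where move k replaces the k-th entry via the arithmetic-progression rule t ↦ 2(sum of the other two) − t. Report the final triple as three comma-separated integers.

start (-3,1,-3) = (f(1,0),f(0,1),f(1,1))
replace slot 1: 2·(1+(-3)) − (-3) = -1 → (-1,1,-3)
replace slot 2: 2·((-1)+(-3)) − 1 = -9 → (-1,-9,-3)
replace slot 3: 2·((-1)+(-9)) − (-3) = -17 → (-1,-9,-17)
replace slot 2: 2·((-1)+(-17)) − (-9) = -27 → (-1,-27,-17)

-1,-27,-17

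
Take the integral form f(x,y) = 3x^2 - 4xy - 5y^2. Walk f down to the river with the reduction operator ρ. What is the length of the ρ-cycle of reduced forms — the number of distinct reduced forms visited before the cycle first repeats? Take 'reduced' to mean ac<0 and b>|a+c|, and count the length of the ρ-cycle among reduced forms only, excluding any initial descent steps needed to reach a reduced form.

D = 76, ⌊√D⌋ = 8
descent: ρ → (-5,4,3)  [lands on river]
river: ρ → (3,8,-1)
river: ρ → (-1,8,3)
river: ρ → (3,4,-5)
river: ρ → (-5,6,2)
river: ρ → (2,6,-5)
ρ-cycle length = 6 (tail of 1 descent step not counted)

6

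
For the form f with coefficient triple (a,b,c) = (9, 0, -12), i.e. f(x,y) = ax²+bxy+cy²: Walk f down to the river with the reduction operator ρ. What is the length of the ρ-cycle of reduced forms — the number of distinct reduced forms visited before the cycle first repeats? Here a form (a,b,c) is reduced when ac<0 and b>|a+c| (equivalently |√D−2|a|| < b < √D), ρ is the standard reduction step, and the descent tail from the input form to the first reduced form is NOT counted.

D = 432, ⌊√D⌋ = 20
descent: ρ → (-12,0,9)
descent: ρ → (9,18,-3)  [lands on river]
river: ρ → (-3,18,9)
ρ-cycle length = 2 (tail of 2 descent steps not counted)

2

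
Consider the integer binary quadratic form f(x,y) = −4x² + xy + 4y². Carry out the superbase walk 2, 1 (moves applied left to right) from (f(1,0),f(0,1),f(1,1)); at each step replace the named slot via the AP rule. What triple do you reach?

start (-4,4,1) = (f(1,0),f(0,1),f(1,1))
replace slot 2: 2·((-4)+1) − 4 = -10 → (-4,-10,1)
replace slot 1: 2·((-10)+1) − (-4) = -14 → (-14,-10,1)

-14,-10,1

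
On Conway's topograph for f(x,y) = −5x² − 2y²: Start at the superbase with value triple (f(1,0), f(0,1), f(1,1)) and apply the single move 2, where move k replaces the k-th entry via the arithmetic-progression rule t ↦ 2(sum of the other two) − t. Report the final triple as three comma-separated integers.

start (-5,-2,-7) = (f(1,0),f(0,1),f(1,1))
replace slot 2: 2·((-5)+(-7)) − (-2) = -22 → (-5,-22,-7)

-5,-22,-7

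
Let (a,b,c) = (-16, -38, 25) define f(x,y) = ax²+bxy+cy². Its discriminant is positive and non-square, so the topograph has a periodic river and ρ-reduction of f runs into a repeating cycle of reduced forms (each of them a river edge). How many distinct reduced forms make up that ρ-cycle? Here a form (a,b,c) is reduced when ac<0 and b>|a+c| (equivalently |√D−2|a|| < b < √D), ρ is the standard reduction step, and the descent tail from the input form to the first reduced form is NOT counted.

D = 3044, ⌊√D⌋ = 55
descent: ρ → (25,38,-16)  [lands on river]
river: ρ → (-16,26,37)
river: ρ → (37,48,-5)
river: ρ → (-5,52,17)
river: ρ → (17,50,-8)
river: ρ → (-8,46,29)
river: ρ → (29,12,-25)
river: ρ → (-25,38,16)
river: ρ → (16,26,-37)
river: ρ → (-37,48,5)
river: ρ → (5,52,-17)
river: ρ → (-17,50,8)
river: ρ → (8,46,-29)
river: ρ → (-29,12,25)
ρ-cycle length = 14 (tail of 1 descent step not counted)

14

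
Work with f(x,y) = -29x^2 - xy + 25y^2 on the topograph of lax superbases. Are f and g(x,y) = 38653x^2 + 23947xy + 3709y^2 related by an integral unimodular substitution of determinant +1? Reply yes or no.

D₁ = 2901, D₂ = 2901
river cycle of f (length 10): (25, 51, -3), (-3, 51, 25), (25, 49, -5), (-5, 51, 15), (15, 39, -23), (-23, 53, 1), (1, 53, -23), (-23, 39, 15), (15, 51, -5), (-5, 49, 25)
river cycle of g (length 10): (25, 51, -3), (-3, 51, 25), (25, 49, -5), (-5, 51, 15), (15, 39, -23), (-23, 53, 1), (1, 53, -23), (-23, 39, 15), (15, 51, -5), (-5, 49, 25)
cycles coincide ⇒ equivalent

yes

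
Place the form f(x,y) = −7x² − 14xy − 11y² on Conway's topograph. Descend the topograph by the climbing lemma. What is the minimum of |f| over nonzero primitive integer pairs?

translate: b→0 (≡14 mod 14), so (7,14,11)→(7,0,4)
flip: (7,0,4)→(4,0,7)
reduced (well bottom): (4,0,7) with a≤c, −a<b≤a
well minimum |f| = |-4| = 4 (negative-definite)

4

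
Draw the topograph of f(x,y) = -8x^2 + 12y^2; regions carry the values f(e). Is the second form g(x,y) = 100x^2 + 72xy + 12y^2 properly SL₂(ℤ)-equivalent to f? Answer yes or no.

D₁ = 384, D₂ = 384
river cycle of f (length 2): (-8, 16, 4), (4, 16, -8)
river cycle of g (length 2): (-8, 16, 4), (4, 16, -8)
cycles coincide ⇒ equivalent

yes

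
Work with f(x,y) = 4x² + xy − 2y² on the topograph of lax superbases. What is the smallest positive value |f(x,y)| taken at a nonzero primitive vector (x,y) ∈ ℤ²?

descent: ρ → (-2,3,3)  [lands on river]
river: ρ → (3,3,-2)
river: ρ → (-2,5,1)
river: ρ → (1,5,-2)
closes: descent 1, river 4
min |a| on river = 1

1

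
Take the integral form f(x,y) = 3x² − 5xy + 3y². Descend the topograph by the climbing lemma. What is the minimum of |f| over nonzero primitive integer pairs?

translate: b→1 (≡-5 mod 6), so (3,-5,3)→(3,1,1)
flip: (3,1,1)→(1,-1,3)
translate: b→1 (≡-1 mod 2), so (1,-1,3)→(1,1,3)
reduced (well bottom): (1,1,3) with a≤c, −a<b≤a
well minimum = a = 1

1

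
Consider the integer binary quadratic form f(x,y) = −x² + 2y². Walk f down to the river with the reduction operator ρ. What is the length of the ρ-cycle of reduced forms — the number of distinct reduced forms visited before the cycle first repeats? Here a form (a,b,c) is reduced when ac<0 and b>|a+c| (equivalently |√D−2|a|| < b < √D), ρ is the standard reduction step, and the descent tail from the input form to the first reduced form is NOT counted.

D = 8, ⌊√D⌋ = 2
descent: ρ → (2,0,-1)
descent: ρ → (-1,2,1)  [lands on river]
river: ρ → (1,2,-1)
ρ-cycle length = 2 (tail of 2 descent steps not counted)

2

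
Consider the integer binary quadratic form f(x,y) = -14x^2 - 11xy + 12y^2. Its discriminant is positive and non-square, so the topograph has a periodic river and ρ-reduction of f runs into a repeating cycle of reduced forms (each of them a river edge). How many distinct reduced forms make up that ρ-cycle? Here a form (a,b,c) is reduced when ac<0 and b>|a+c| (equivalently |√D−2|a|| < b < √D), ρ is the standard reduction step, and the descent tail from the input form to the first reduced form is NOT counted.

D = 793, ⌊√D⌋ = 28
descent: ρ → (12,11,-14)  [lands on river]
river: ρ → (-14,17,9)
river: ρ → (9,19,-12)
river: ρ → (-12,5,16)
river: ρ → (16,27,-1)
river: ρ → (-1,27,16)
river: ρ → (16,5,-12)
river: ρ → (-12,19,9)
river: ρ → (9,17,-14)
river: ρ → (-14,11,12)
river: ρ → (12,13,-13)
river: ρ → (-13,13,12)
ρ-cycle length = 12 (tail of 1 descent step not counted)

12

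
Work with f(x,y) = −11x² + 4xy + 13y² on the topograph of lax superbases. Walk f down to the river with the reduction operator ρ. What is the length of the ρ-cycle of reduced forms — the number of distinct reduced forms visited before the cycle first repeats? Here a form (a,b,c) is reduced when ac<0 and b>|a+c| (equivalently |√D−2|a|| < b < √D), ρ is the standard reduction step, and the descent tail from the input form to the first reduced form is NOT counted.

D = 588, ⌊√D⌋ = 24
river: ρ → (13,22,-2)
river: ρ → (-2,22,13)
river: ρ → (13,4,-11)
river: ρ → (-11,18,6)
river: ρ → (6,18,-11)
river: ρ → (-11,4,13)
ρ-cycle length = 6 (tail of 0 descent steps not counted)

6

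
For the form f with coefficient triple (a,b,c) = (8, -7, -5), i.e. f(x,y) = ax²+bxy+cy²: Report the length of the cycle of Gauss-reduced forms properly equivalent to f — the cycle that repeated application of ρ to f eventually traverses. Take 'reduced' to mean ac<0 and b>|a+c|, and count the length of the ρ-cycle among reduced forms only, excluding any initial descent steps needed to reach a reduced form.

D = 209, ⌊√D⌋ = 14
descent: ρ → (-5,7,8)  [lands on river]
river: ρ → (8,9,-4)
river: ρ → (-4,7,10)
river: ρ → (10,13,-1)
river: ρ → (-1,13,10)
river: ρ → (10,7,-4)
river: ρ → (-4,9,8)
river: ρ → (8,7,-5)
river: ρ → (-5,13,2)
river: ρ → (2,11,-11)
river: ρ → (-11,11,2)
river: ρ → (2,13,-5)
ρ-cycle length = 12 (tail of 1 descent step not counted)

12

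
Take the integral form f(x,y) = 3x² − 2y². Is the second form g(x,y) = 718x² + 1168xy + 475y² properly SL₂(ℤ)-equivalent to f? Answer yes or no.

D₁ = 24, D₂ = 24
river cycle of f (length 2): (-2, 4, 1), (1, 4, -2)
river cycle of g (length 2): (-2, 4, 1), (1, 4, -2)
cycles coincide ⇒ equivalent

yes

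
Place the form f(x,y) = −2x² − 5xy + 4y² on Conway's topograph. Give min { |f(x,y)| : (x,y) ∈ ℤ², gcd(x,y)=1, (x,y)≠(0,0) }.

descent: ρ → (4,5,-2)  [lands on river]
river: ρ → (-2,7,1)
river: ρ → (1,7,-2)
river: ρ → (-2,5,4)
river: ρ → (4,3,-3)
river: ρ → (-3,3,4)
closes: descent 1, river 6
min |a| on river = 1

1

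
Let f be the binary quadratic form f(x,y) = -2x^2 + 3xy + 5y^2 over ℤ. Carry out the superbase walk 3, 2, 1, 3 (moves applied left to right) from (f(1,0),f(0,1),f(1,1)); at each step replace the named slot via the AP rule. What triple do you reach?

start (-2,5,6) = (f(1,0),f(0,1),f(1,1))
replace slot 3: 2·((-2)+5) − 6 = 0 → (-2,5,0)
replace slot 2: 2·((-2)+0) − 5 = -9 → (-2,-9,0)
replace slot 1: 2·((-9)+0) − (-2) = -16 → (-16,-9,0)
replace slot 3: 2·((-16)+(-9)) − 0 = -50 → (-16,-9,-50)

-16,-9,-50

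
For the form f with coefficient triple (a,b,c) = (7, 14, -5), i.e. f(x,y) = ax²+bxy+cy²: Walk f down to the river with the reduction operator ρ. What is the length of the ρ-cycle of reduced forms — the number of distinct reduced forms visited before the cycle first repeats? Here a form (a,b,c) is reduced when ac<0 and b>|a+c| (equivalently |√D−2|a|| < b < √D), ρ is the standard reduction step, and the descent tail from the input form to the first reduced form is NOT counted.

D = 336, ⌊√D⌋ = 18
river: ρ → (-5,16,4)
river: ρ → (4,16,-5)
river: ρ → (-5,14,7)
river: ρ → (7,14,-5)
ρ-cycle length = 4 (tail of 0 descent steps not counted)

4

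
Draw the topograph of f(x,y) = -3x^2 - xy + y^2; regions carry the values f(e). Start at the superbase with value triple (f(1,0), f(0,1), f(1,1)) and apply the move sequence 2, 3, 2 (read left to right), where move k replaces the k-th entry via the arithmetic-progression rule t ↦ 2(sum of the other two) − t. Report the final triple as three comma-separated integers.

start (-3,1,-3) = (f(1,0),f(0,1),f(1,1))
replace slot 2: 2·((-3)+(-3)) − 1 = -13 → (-3,-13,-3)
replace slot 3: 2·((-3)+(-13)) − (-3) = -29 → (-3,-13,-29)
replace slot 2: 2·((-3)+(-29)) − (-13) = -51 → (-3,-51,-29)

-3,-51,-29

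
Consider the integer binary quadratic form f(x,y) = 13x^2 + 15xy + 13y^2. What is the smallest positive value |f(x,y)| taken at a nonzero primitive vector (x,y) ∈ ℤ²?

translate: b→-11 (≡15 mod 26), so (13,15,13)→(13,-11,11)
flip: (13,-11,11)→(11,11,13)
reduced (well bottom): (11,11,13) with a≤c, −a<b≤a
well minimum = a = 11

11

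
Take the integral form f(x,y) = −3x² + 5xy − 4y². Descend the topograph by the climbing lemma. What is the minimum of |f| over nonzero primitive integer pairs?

translate: b→1 (≡-5 mod 6), so (3,-5,4)→(3,1,2)
flip: (3,1,2)→(2,-1,3)
reduced (well bottom): (2,-1,3) with a≤c, −a<b≤a
well minimum |f| = |-2| = 2 (negative-definite)

2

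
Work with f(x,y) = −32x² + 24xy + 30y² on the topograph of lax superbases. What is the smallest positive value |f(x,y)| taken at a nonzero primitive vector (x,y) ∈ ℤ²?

river: ρ → (30,36,-26)
river: ρ → (-26,16,40)
river: ρ → (40,64,-2)
river: ρ → (-2,64,40)
river: ρ → (40,16,-26)
river: ρ → (-26,36,30)
river: ρ → (30,24,-32)
river: ρ → (-32,40,22)
river: ρ → (22,48,-24)
river: ρ → (-24,48,22)
river: ρ → (22,40,-32)
river: ρ → (-32,24,30)
closes: descent 0, river 12
min |a| on river = 2

2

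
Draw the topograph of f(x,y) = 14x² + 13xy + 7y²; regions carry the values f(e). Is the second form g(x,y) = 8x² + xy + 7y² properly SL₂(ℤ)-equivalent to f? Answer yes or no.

D₁ = -223, D₂ = -223
f: flip: (14,13,7)→(7,-13,14)
f: translate: b→1 (≡-13 mod 14), so (7,-13,14)→(7,1,8)
f: reduced (well bottom): (7,1,8) with a≤c, −a<b≤a
g: flip: (8,1,7)→(7,-1,8)
g: reduced (well bottom): (7,-1,8) with a≤c, −a<b≤a
reduced forms (7, 1, 8) vs (7, -1, 8) ⇒ inequivalent

no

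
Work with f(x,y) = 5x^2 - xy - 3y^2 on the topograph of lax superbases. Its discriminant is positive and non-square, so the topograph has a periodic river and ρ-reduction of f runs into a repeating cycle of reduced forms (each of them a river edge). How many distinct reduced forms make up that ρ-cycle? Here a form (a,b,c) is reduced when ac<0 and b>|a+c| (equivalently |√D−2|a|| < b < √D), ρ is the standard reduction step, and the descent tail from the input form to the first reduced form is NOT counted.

D = 61, ⌊√D⌋ = 7
descent: ρ → (-3,7,1)  [lands on river]
river: ρ → (1,7,-3)
river: ρ → (-3,5,3)
river: ρ → (3,7,-1)
river: ρ → (-1,7,3)
river: ρ → (3,5,-3)
ρ-cycle length = 6 (tail of 1 descent step not counted)

6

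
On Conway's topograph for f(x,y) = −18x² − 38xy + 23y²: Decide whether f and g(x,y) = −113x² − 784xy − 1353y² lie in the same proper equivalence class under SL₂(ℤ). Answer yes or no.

D₁ = 3100, D₂ = 3100
river cycle of f (length 16): (23, 38, -18), (-18, 34, 27), (27, 20, -25), (-25, 30, 22), (22, 14, -33), (-33, 52, 3), (3, 50, -50), (-50, 50, 3), (3, 52, -33), (-33, 14, 22), … (6 more)
river cycle of g (length 16): (-18, 34, 27), (27, 20, -25), (-25, 30, 22), (22, 14, -33), (-33, 52, 3), (3, 50, -50), (-50, 50, 3), (3, 52, -33), (-33, 14, 22), (22, 30, -25), … (6 more)
cycles coincide ⇒ equivalent

yes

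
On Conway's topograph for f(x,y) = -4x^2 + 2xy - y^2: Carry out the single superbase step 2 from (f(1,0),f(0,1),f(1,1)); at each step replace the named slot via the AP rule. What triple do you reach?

start (-4,-1,-3) = (f(1,0),f(0,1),f(1,1))
replace slot 2: 2·((-4)+(-3)) − (-1) = -13 → (-4,-13,-3)

-4,-13,-3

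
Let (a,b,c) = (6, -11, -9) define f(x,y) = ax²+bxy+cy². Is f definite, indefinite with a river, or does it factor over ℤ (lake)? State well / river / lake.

D = b²−4ac = (-11)² − 4·6·(-9) = 337
D > 0 non-square ⇒ indefinite ⇒ periodic river

river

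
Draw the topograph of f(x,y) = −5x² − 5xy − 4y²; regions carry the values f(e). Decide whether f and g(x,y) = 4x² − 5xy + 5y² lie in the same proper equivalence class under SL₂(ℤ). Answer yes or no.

D₁ = -55, D₂ = -55
f is negative-definite; reduce −f:
−f: flip: (5,5,4)→(4,-5,5)
−f: translate: b→3 (≡-5 mod 8), so (4,-5,5)→(4,3,4)
−f: reduced (well bottom): (4,3,4) with a≤c, −a<b≤a
flip sign back: reduced form of f is (-4,-3,-4)
g: translate: b→3 (≡-5 mod 8), so (4,-5,5)→(4,3,4)
g: reduced (well bottom): (4,3,4) with a≤c, −a<b≤a
reduced forms (-4, -3, -4) vs (4, 3, 4) ⇒ inequivalent

no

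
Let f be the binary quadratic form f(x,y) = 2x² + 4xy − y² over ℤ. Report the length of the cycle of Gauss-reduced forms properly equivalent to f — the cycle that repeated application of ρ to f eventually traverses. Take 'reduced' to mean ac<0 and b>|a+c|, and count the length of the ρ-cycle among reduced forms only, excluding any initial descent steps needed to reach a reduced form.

D = 24, ⌊√D⌋ = 4
river: ρ → (-1,4,2)
river: ρ → (2,4,-1)
ρ-cycle length = 2 (tail of 0 descent steps not counted)

2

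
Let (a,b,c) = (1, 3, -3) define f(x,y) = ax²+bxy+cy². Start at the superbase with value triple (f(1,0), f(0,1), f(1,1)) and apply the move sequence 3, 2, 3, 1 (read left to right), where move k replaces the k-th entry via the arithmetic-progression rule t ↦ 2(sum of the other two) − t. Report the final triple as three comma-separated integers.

start (1,-3,1) = (f(1,0),f(0,1),f(1,1))
replace slot 3: 2·(1+(-3)) − 1 = -5 → (1,-3,-5)
replace slot 2: 2·(1+(-5)) − (-3) = -5 → (1,-5,-5)
replace slot 3: 2·(1+(-5)) − (-5) = -3 → (1,-5,-3)
replace slot 1: 2·((-5)+(-3)) − 1 = -17 → (-17,-5,-3)

-17,-5,-3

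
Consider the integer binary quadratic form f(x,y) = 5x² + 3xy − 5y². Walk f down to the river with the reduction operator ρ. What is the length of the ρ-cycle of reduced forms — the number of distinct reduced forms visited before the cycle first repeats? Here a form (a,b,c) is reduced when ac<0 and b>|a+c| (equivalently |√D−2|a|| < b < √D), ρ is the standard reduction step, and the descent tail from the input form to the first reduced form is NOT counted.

D = 109, ⌊√D⌋ = 10
river: ρ → (-5,7,3)
river: ρ → (3,5,-7)
river: ρ → (-7,9,1)
river: ρ → (1,9,-7)
river: ρ → (-7,5,3)
river: ρ → (3,7,-5)
river: ρ → (-5,3,5)
river: ρ → (5,7,-3)
river: ρ → (-3,5,7)
river: ρ → (7,9,-1)
river: ρ → (-1,9,7)
river: ρ → (7,5,-3)
river: ρ → (-3,7,5)
river: ρ → (5,3,-5)
ρ-cycle length = 14 (tail of 0 descent steps not counted)

14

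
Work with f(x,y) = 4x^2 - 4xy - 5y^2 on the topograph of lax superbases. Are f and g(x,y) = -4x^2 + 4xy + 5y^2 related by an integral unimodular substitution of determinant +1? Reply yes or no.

D₁ = 96, D₂ = 96
river cycle of f (length 4): (-5, 4, 4), (4, 4, -5), (-5, 6, 3), (3, 6, -5)
river cycle of g (length 4): (5, 6, -3), (-3, 6, 5), (5, 4, -4), (-4, 4, 5)
cycles differ ⇒ inequivalent

no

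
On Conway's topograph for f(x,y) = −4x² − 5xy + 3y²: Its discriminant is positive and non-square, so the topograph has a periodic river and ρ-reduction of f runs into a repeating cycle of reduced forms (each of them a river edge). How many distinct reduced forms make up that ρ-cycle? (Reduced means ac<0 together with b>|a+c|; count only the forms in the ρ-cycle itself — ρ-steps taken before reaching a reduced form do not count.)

D = 73, ⌊√D⌋ = 8
descent: ρ → (3,5,-4)  [lands on river]
river: ρ → (-4,3,4)
river: ρ → (4,5,-3)
river: ρ → (-3,7,2)
river: ρ → (2,5,-6)
river: ρ → (-6,7,1)
river: ρ → (1,7,-6)
river: ρ → (-6,5,2)
river: ρ → (2,7,-3)
river: ρ → (-3,5,4)
river: ρ → (4,3,-4)
river: ρ → (-4,5,3)
river: ρ → (3,7,-2)
river: ρ → (-2,5,6)
river: ρ → (6,7,-1)
river: ρ → (-1,7,6)
river: ρ → (6,5,-2)
river: ρ → (-2,7,3)
ρ-cycle length = 18 (tail of 1 descent step not counted)

18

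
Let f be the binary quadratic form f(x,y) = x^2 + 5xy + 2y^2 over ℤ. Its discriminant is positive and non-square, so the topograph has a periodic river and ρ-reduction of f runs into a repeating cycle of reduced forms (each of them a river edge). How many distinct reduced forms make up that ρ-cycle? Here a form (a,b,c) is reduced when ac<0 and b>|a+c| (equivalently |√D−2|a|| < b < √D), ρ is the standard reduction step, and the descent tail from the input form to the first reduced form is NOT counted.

D = 17, ⌊√D⌋ = 4
descent: ρ → (2,3,-1)  [lands on river]
river: ρ → (-1,3,2)
river: ρ → (2,1,-2)
river: ρ → (-2,3,1)
river: ρ → (1,3,-2)
river: ρ → (-2,1,2)
ρ-cycle length = 6 (tail of 1 descent step not counted)

6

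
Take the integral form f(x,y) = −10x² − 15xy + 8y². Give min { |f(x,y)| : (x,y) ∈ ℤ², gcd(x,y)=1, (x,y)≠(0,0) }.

descent: ρ → (8,15,-10)  [lands on river]
river: ρ → (-10,5,13)
river: ρ → (13,21,-2)
river: ρ → (-2,23,2)
river: ρ → (2,21,-13)
river: ρ → (-13,5,10)
river: ρ → (10,15,-8)
river: ρ → (-8,17,8)
closes: descent 1, river 8
min |a| on river = 2

2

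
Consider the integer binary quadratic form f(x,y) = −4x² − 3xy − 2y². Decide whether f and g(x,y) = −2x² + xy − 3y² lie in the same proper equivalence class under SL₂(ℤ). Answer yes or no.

D₁ = -23, D₂ = -23
f is negative-definite; reduce −f:
−f: flip: (4,3,2)→(2,-3,4)
−f: translate: b→1 (≡-3 mod 4), so (2,-3,4)→(2,1,3)
−f: reduced (well bottom): (2,1,3) with a≤c, −a<b≤a
flip sign back: reduced form of f is (-2,-1,-3)
g is negative-definite; reduce −g:
−g: reduced (well bottom): (2,-1,3) with a≤c, −a<b≤a
flip sign back: reduced form of g is (-2,1,-3)
reduced forms (-2, -1, -3) vs (-2, 1, -3) ⇒ inequivalent

no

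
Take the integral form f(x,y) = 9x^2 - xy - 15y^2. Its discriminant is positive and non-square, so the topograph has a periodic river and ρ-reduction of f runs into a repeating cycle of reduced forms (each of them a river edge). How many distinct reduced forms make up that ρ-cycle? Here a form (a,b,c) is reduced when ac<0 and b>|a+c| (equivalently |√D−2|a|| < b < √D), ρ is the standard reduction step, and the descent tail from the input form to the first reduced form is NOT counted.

D = 541, ⌊√D⌋ = 23
descent: ρ → (-15,1,9)
descent: ρ → (9,17,-7)  [lands on river]
river: ρ → (-7,11,15)
river: ρ → (15,19,-3)
river: ρ → (-3,23,1)
river: ρ → (1,23,-3)
river: ρ → (-3,19,15)
river: ρ → (15,11,-7)
river: ρ → (-7,17,9)
river: ρ → (9,19,-5)
river: ρ → (-5,21,5)
river: ρ → (5,19,-9)
river: ρ → (-9,17,7)
river: ρ → (7,11,-15)
river: ρ → (-15,19,3)
river: ρ → (3,23,-1)
river: ρ → (-1,23,3)
river: ρ → (3,19,-15)
river: ρ → (-15,11,7)
river: ρ → (7,17,-9)
river: ρ → (-9,19,5)
river: ρ → (5,21,-5)
river: ρ → (-5,19,9)
ρ-cycle length = 22 (tail of 2 descent steps not counted)

22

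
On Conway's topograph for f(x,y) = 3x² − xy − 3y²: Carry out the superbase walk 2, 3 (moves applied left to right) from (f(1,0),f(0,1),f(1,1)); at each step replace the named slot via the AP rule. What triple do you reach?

start (3,-3,-1) = (f(1,0),f(0,1),f(1,1))
replace slot 2: 2·(3+(-1)) − (-3) = 7 → (3,7,-1)
replace slot 3: 2·(3+7) − (-1) = 21 → (3,7,21)

3,7,21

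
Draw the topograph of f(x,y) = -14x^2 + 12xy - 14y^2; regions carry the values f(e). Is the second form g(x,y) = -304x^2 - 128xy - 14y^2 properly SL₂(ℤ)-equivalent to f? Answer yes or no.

D₁ = -640, D₂ = -640
f is negative-definite; reduce −f:
−f: flip: (14,-12,14)→(14,12,14)
−f: reduced (well bottom): (14,12,14) with a≤c, −a<b≤a
flip sign back: reduced form of f is (-14,-12,-14)
g is negative-definite; reduce −g:
−g: flip: (304,128,14)→(14,-128,304)
−g: translate: b→12 (≡-128 mod 28), so (14,-128,304)→(14,12,14)
−g: reduced (well bottom): (14,12,14) with a≤c, −a<b≤a
flip sign back: reduced form of g is (-14,-12,-14)
reduced forms (-14, -12, -14) vs (-14, -12, -14) ⇒ equivalent

yes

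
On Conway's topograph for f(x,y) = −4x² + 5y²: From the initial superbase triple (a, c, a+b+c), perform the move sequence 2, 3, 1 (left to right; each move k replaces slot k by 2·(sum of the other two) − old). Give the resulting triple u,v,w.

start (-4,5,1) = (f(1,0),f(0,1),f(1,1))
replace slot 2: 2·((-4)+1) − 5 = -11 → (-4,-11,1)
replace slot 3: 2·((-4)+(-11)) − 1 = -31 → (-4,-11,-31)
replace slot 1: 2·((-11)+(-31)) − (-4) = -80 → (-80,-11,-31)

-80,-11,-31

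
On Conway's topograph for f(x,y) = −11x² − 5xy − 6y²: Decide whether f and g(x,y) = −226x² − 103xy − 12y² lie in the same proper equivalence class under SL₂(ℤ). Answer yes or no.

D₁ = -239, D₂ = -239
f is negative-definite; reduce −f:
−f: flip: (11,5,6)→(6,-5,11)
−f: reduced (well bottom): (6,-5,11) with a≤c, −a<b≤a
flip sign back: reduced form of f is (-6,5,-11)
g is negative-definite; reduce −g:
−g: flip: (226,103,12)→(12,-103,226)
−g: translate: b→-7 (≡-103 mod 24), so (12,-103,226)→(12,-7,6)
−g: flip: (12,-7,6)→(6,7,12)
−g: translate: b→-5 (≡7 mod 12), so (6,7,12)→(6,-5,11)
−g: reduced (well bottom): (6,-5,11) with a≤c, −a<b≤a
flip sign back: reduced form of g is (-6,5,-11)
reduced forms (-6, 5, -11) vs (-6, 5, -11) ⇒ equivalent

yes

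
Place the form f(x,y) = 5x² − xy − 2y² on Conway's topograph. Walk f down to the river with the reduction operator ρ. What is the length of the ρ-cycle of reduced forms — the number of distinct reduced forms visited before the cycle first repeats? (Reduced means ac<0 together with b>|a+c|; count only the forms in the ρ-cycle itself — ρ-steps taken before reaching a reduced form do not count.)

D = 41, ⌊√D⌋ = 6
descent: ρ → (-2,5,2)  [lands on river]
river: ρ → (2,3,-4)
river: ρ → (-4,5,1)
river: ρ → (1,5,-4)
river: ρ → (-4,3,2)
river: ρ → (2,5,-2)
river: ρ → (-2,3,4)
river: ρ → (4,5,-1)
river: ρ → (-1,5,4)
river: ρ → (4,3,-2)
ρ-cycle length = 10 (tail of 1 descent step not counted)

10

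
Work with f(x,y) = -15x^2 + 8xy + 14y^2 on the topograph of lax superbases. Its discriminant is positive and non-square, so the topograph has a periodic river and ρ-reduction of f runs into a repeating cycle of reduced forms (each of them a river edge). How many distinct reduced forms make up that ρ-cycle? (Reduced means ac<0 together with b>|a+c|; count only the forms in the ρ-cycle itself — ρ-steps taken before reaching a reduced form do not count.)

D = 904, ⌊√D⌋ = 30
river: ρ → (14,20,-9)
river: ρ → (-9,16,18)
river: ρ → (18,20,-7)
river: ρ → (-7,22,15)
river: ρ → (15,8,-14)
river: ρ → (-14,20,9)
river: ρ → (9,16,-18)
river: ρ → (-18,20,7)
river: ρ → (7,22,-15)
river: ρ → (-15,8,14)
ρ-cycle length = 10 (tail of 0 descent steps not counted)

10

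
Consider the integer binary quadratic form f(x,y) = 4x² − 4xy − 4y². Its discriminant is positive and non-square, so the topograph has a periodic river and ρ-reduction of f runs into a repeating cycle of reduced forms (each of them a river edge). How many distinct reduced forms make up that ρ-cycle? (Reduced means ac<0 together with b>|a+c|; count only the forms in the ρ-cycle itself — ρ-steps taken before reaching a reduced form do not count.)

D = 80, ⌊√D⌋ = 8
descent: ρ → (-4,4,4)  [lands on river]
river: ρ → (4,4,-4)
ρ-cycle length = 2 (tail of 1 descent step not counted)

2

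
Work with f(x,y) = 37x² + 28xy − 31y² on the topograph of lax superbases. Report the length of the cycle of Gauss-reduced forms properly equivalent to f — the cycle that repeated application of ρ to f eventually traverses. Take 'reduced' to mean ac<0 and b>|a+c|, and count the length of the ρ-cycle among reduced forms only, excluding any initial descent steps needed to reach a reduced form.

D = 5372, ⌊√D⌋ = 73
river: ρ → (-31,34,34)
river: ρ → (34,34,-31)
river: ρ → (-31,28,37)
river: ρ → (37,46,-22)
river: ρ → (-22,42,41)
river: ρ → (41,40,-23)
river: ρ → (-23,52,29)
river: ρ → (29,64,-11)
river: ρ → (-11,68,17)
river: ρ → (17,68,-11)
river: ρ → (-11,64,29)
river: ρ → (29,52,-23)
river: ρ → (-23,40,41)
river: ρ → (41,42,-22)
river: ρ → (-22,46,37)
river: ρ → (37,28,-31)
ρ-cycle length = 16 (tail of 0 descent steps not counted)

16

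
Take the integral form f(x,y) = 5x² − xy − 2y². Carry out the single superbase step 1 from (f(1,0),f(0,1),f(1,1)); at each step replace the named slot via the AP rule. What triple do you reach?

start (5,-2,2) = (f(1,0),f(0,1),f(1,1))
replace slot 1: 2·((-2)+2) − 5 = -5 → (-5,-2,2)

-5,-2,2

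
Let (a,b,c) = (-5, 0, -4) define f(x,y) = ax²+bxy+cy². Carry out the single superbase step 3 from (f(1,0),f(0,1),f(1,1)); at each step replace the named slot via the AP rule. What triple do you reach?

start (-5,-4,-9) = (f(1,0),f(0,1),f(1,1))
replace slot 3: 2·((-5)+(-4)) − (-9) = -9 → (-5,-4,-9)

-5,-4,-9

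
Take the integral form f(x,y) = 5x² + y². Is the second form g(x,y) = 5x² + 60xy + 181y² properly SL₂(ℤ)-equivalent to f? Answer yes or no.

D₁ = -20, D₂ = -20
f: flip: (5,0,1)→(1,0,5)
f: reduced (well bottom): (1,0,5) with a≤c, −a<b≤a
g: translate: b→0 (≡60 mod 10), so (5,60,181)→(5,0,1)
g: flip: (5,0,1)→(1,0,5)
g: reduced (well bottom): (1,0,5) with a≤c, −a<b≤a
reduced forms (1, 0, 5) vs (1, 0, 5) ⇒ equivalent

yes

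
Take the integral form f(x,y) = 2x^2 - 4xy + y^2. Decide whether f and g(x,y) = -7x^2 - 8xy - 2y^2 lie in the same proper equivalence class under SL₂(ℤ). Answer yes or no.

D₁ = 8, D₂ = 8
river cycle of f (length 2): (1, 2, -1), (-1, 2, 1)
river cycle of g (length 2): (1, 2, -1), (-1, 2, 1)
cycles coincide ⇒ equivalent

yes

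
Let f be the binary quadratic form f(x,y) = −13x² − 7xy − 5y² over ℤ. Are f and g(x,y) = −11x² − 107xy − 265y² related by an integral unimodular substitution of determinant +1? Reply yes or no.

D₁ = -211, D₂ = -211
f is negative-definite; reduce −f:
−f: flip: (13,7,5)→(5,-7,13)
−f: translate: b→3 (≡-7 mod 10), so (5,-7,13)→(5,3,11)
−f: reduced (well bottom): (5,3,11) with a≤c, −a<b≤a
flip sign back: reduced form of f is (-5,-3,-11)
g is negative-definite; reduce −g:
−g: translate: b→-3 (≡107 mod 22), so (11,107,265)→(11,-3,5)
−g: flip: (11,-3,5)→(5,3,11)
−g: reduced (well bottom): (5,3,11) with a≤c, −a<b≤a
flip sign back: reduced form of g is (-5,-3,-11)
reduced forms (-5, -3, -11) vs (-5, -3, -11) ⇒ equivalent

yes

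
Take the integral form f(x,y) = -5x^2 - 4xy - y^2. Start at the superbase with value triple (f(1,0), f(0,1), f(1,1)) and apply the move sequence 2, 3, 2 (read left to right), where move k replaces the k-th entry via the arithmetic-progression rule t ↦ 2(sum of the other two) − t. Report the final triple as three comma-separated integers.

start (-5,-1,-10) = (f(1,0),f(0,1),f(1,1))
replace slot 2: 2·((-5)+(-10)) − (-1) = -29 → (-5,-29,-10)
replace slot 3: 2·((-5)+(-29)) − (-10) = -58 → (-5,-29,-58)
replace slot 2: 2·((-5)+(-58)) − (-29) = -97 → (-5,-97,-58)

-5,-97,-58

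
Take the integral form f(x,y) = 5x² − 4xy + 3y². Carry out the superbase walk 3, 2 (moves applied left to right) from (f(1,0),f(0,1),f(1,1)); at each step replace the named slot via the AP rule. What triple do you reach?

start (5,3,4) = (f(1,0),f(0,1),f(1,1))
replace slot 3: 2·(5+3) − 4 = 12 → (5,3,12)
replace slot 2: 2·(5+12) − 3 = 31 → (5,31,12)

5,31,12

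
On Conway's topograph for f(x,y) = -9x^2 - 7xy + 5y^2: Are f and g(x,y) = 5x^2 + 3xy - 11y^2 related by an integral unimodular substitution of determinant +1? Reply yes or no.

D₁ = 229, D₂ = 229
river cycle of f (length 6): (5, 7, -9), (-9, 11, 3), (3, 13, -5), (-5, 7, 9), (9, 11, -3), (-3, 13, 5)
river cycle of g (length 6): (5, 13, -3), (-3, 11, 9), (9, 7, -5), (-5, 13, 3), (3, 11, -9), (-9, 7, 5)
cycles differ ⇒ inequivalent

no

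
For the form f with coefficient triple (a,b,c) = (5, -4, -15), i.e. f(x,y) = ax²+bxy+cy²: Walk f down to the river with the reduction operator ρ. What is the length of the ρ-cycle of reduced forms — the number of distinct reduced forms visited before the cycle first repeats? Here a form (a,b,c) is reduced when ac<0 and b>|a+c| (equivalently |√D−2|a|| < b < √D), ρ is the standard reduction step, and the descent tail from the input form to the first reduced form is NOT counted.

D = 316, ⌊√D⌋ = 17
descent: ρ → (-15,4,5)
descent: ρ → (5,16,-3)  [lands on river]
river: ρ → (-3,14,10)
river: ρ → (10,6,-7)
river: ρ → (-7,8,9)
river: ρ → (9,10,-6)
river: ρ → (-6,14,5)
ρ-cycle length = 6 (tail of 2 descent steps not counted)

6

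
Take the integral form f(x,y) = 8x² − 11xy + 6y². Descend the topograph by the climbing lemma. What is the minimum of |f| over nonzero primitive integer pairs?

translate: b→5 (≡-11 mod 16), so (8,-11,6)→(8,5,3)
flip: (8,5,3)→(3,-5,8)
translate: b→1 (≡-5 mod 6), so (3,-5,8)→(3,1,6)
reduced (well bottom): (3,1,6) with a≤c, −a<b≤a
well minimum = a = 3

3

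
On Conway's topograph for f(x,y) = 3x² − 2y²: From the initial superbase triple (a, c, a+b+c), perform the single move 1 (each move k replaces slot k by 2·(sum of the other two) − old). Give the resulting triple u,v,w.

start (3,-2,1) = (f(1,0),f(0,1),f(1,1))
replace slot 1: 2·((-2)+1) − 3 = -5 → (-5,-2,1)

-5,-2,1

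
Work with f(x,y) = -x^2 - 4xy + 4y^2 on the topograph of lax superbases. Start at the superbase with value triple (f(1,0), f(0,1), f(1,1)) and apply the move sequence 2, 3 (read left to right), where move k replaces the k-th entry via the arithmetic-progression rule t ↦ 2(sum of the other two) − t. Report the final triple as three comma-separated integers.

start (-1,4,-1) = (f(1,0),f(0,1),f(1,1))
replace slot 2: 2·((-1)+(-1)) − 4 = -8 → (-1,-8,-1)
replace slot 3: 2·((-1)+(-8)) − (-1) = -17 → (-1,-8,-17)

-1,-8,-17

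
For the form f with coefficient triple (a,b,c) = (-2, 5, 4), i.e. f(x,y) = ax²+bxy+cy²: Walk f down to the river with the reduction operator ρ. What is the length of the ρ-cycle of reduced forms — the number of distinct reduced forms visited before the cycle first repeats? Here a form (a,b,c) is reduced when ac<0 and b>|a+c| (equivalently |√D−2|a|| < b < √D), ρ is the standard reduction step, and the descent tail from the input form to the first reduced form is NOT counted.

D = 57, ⌊√D⌋ = 7
river: ρ → (4,3,-3)
river: ρ → (-3,3,4)
river: ρ → (4,5,-2)
river: ρ → (-2,7,1)
river: ρ → (1,7,-2)
river: ρ → (-2,5,4)
ρ-cycle length = 6 (tail of 0 descent steps not counted)

6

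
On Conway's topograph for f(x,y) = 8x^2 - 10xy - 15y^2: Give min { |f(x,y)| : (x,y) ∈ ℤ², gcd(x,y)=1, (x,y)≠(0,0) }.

descent: ρ → (-15,10,8)  [lands on river]
river: ρ → (8,22,-3)
river: ρ → (-3,20,15)
river: ρ → (15,10,-8)
river: ρ → (-8,22,3)
river: ρ → (3,20,-15)
closes: descent 1, river 6
min |a| on river = 3

3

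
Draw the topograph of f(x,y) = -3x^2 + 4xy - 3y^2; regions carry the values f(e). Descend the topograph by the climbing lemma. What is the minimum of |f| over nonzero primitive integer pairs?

translate: b→2 (≡-4 mod 6), so (3,-4,3)→(3,2,2)
flip: (3,2,2)→(2,-2,3)
translate: b→2 (≡-2 mod 4), so (2,-2,3)→(2,2,3)
reduced (well bottom): (2,2,3) with a≤c, −a<b≤a
well minimum |f| = |-2| = 2 (negative-definite)

2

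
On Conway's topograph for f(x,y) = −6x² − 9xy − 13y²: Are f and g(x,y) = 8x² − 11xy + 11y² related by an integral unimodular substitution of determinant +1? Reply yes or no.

D₁ = -231, D₂ = -231
f is negative-definite; reduce −f:
−f: translate: b→-3 (≡9 mod 12), so (6,9,13)→(6,-3,10)
−f: reduced (well bottom): (6,-3,10) with a≤c, −a<b≤a
flip sign back: reduced form of f is (-6,3,-10)
g: translate: b→5 (≡-11 mod 16), so (8,-11,11)→(8,5,8)
g: reduced (well bottom): (8,5,8) with a≤c, −a<b≤a
reduced forms (-6, 3, -10) vs (8, 5, 8) ⇒ inequivalent

no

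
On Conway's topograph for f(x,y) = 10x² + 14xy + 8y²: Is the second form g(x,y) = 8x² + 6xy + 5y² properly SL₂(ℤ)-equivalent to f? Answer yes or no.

D₁ = -124, D₂ = -124
f: translate: b→-6 (≡14 mod 20), so (10,14,8)→(10,-6,4)
f: flip: (10,-6,4)→(4,6,10)
f: translate: b→-2 (≡6 mod 8), so (4,6,10)→(4,-2,8)
f: reduced (well bottom): (4,-2,8) with a≤c, −a<b≤a
g: flip: (8,6,5)→(5,-6,8)
g: translate: b→4 (≡-6 mod 10), so (5,-6,8)→(5,4,7)
g: reduced (well bottom): (5,4,7) with a≤c, −a<b≤a
reduced forms (4, -2, 8) vs (5, 4, 7) ⇒ inequivalent

no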